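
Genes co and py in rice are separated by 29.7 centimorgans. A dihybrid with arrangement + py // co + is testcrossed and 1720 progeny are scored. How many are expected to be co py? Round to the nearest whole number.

A map distance of 29.7 centimorgans corresponds to a recombination frequency of 0.297.
The F1 is + py / co +, so co py is a recombinant gamete class with expected frequency r/2 = 0.297/2 = 0.1485.
Expected number = 0.1485 × 1720 = 255.42 ≈ 255.

255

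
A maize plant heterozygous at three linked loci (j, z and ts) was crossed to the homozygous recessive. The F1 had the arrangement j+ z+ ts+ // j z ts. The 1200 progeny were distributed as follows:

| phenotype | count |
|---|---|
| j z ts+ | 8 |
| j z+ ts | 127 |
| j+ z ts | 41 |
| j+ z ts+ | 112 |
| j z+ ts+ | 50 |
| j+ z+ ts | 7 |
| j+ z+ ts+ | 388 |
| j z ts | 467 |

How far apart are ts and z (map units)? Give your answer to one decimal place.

The two rarest classes, j+ z+ ts and j z ts+, are the double crossovers. Comparing them with the parentals, only the ts allele has switched, so ts is the middle locus and the order is z – ts – j.
Crossovers in the z–ts interval produce the single-crossover classes j+ z ts+ and j z+ ts (112 + 127 = 239) plus the double crossovers (15).
RF(z–ts) = (239 + 15) / 1200 = 254/1200 = 0.2117 → 21.2 map units.

21.2 map units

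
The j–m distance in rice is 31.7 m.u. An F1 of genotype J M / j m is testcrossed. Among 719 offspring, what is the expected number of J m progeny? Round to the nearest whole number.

A map distance of 31.7 m.u. corresponds to a recombination frequency of 0.317.
The F1 is J M / j m, so J m is a recombinant gamete class with expected frequency r/2 = 0.317/2 = 0.1585.
Expected number = 0.1585 × 719 = 113.96 ≈ 114.

114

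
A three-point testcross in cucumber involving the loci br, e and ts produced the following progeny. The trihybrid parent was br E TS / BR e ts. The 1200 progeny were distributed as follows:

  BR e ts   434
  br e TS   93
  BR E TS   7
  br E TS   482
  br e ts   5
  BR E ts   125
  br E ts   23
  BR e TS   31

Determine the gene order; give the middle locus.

The two rarest classes, BR E TS and br e ts, are the double crossovers. Comparing them with the parentals, only the br allele has switched, so br is the middle locus and the order is ts – br – e.

br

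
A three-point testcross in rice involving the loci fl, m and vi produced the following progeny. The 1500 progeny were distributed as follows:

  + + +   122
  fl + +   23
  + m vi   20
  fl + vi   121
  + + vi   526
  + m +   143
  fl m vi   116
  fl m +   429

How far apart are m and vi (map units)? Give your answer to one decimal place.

The two most frequent reciprocal classes, fl m + and + + vi, are the parental types, so the F1 was fl m + / + + vi.
The two rarest classes, fl + + and + m vi, are the double crossovers. Comparing them with the parentals, only the m allele has switched, so m is the middle locus and the order is fl – m – vi.
Crossovers in the m–vi interval produce the single-crossover classes fl m vi and + + + (116 + 122 = 238) plus the double crossovers (43).
RF(m–vi) = (238 + 43) / 1500 = 281/1500 = 0.1873 → 18.7 map units.

18.7 map units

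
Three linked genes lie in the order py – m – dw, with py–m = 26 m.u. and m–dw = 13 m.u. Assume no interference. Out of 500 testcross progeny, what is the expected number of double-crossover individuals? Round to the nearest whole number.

17

Map distances give recombination frequencies of 0.260 and 0.130 for the two intervals.
With no interference, expected double-crossover frequency = 0.260 × 0.130 = 0.03380.
Expected number = 0.03380 × 500 = 16.90 ≈ 17.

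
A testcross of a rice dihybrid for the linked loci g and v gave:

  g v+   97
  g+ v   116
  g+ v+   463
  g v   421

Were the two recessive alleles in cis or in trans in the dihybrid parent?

The two most frequent classes are g+ v+ (463) and g v (421); these are the parental (non-recombinant) types.
So the F1 carried g+ v+ on one chromosome and g v on the other — the recessive alleles are on the same chromosome (cis / coupling).

cis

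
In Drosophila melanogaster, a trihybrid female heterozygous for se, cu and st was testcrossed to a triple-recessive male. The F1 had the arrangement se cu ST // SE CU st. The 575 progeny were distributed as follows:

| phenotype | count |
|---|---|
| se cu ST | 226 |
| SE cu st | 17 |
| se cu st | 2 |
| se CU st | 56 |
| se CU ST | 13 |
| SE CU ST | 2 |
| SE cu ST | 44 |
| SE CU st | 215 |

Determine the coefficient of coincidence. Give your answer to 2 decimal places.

The two rarest classes, se cu st and SE CU ST, are the double crossovers. Comparing them with the parentals, only the st allele has switched, so st is the middle locus and the order is cu – st – se.
cu–st: (30 + 4)/575 = 0.0591; st–se: (100 + 4)/575 = 0.1809.
Expected DCO frequency = 0.0591 × 0.1809 ≈ 0.01069; observed = 4/575 ≈ 0.00696.
Coefficient of coincidence = 0.00696/0.01069 ≈ 0.65.

0.65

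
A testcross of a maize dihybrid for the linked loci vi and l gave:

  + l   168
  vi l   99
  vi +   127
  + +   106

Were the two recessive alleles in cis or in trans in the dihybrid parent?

The two most frequent classes are + l (168) and vi + (127); these are the parental (non-recombinant) types.
So the F1 carried + l on one chromosome and vi + on the other — the recessive alleles are on opposite chromosomes (trans / repulsion).

trans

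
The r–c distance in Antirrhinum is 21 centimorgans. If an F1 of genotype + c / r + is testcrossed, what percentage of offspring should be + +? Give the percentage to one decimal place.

A map distance of 21 centimorgans corresponds to a recombination frequency of 0.210.
The F1 is + c / r +, so + + is a recombinant gamete class with expected frequency r/2 = 0.210/2 = 0.1050.
That is 0.1050 = 10.5% of the progeny.

10.5%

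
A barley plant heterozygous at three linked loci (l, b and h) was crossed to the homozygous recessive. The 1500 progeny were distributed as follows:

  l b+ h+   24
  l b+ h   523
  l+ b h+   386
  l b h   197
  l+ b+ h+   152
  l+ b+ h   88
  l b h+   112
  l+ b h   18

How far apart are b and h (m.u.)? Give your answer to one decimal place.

The two most frequent reciprocal classes, l+ b h+ and l b+ h, are the parental types, so the F1 was l+ b h+ / l b+ h.
The two rarest classes, l+ b h and l b+ h+, are the double crossovers. Comparing them with the parentals, only the h allele has switched, so h is the middle locus and the order is l – h – b.
Crossovers in the h–b interval produce the single-crossover classes l+ b+ h+ and l b h (152 + 197 = 349) plus the double crossovers (42).
RF(h–b) = (349 + 42) / 1500 = 391/1500 = 0.2607 → 26.1 m.u.

26.1 m.u.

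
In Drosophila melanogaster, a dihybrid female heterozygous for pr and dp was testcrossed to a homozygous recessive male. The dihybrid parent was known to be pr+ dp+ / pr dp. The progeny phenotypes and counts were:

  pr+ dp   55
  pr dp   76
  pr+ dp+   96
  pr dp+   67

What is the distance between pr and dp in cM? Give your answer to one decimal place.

41.5 cM

The recombinant classes are pr+ dp and pr dp+: 55 + 67 = 122.
Recombination frequency = 122/294 = 0.4150 ≈ 41.5%, i.e. 41.5 cM.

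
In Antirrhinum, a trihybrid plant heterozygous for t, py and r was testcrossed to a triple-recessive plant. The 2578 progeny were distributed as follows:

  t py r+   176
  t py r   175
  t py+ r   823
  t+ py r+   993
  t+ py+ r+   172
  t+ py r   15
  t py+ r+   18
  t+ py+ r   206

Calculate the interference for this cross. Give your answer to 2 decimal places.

0.46

The two most frequent reciprocal classes, t+ py r+ and t py+ r, are the parental types, so the F1 was t+ py r+ / t py+ r.
The two rarest classes, t+ py r and t py+ r+, are the double crossovers. Comparing them with the parentals, only the r allele has switched, so r is the middle locus and the order is py – r – t.
py–r: (347 + 33)/2578 = 0.1474; r–t: (382 + 33)/2578 = 0.1610.
Expected DCO frequency = 0.1474 × 0.1610 ≈ 0.02373; observed = 33/2578 ≈ 0.01280.
Coefficient of coincidence = 0.01280/0.02373 ≈ 0.54; interference = 1 − 0.54 = 0.46.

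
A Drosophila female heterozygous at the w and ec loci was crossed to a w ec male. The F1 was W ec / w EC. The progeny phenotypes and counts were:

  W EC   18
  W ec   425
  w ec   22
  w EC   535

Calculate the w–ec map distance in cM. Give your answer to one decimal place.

4.0 cM

The recombinant classes are W EC and w ec: 18 + 22 = 40.
Recombination frequency = 40/1000 = 0.0400 ≈ 4.0%, i.e. 4.0 cM.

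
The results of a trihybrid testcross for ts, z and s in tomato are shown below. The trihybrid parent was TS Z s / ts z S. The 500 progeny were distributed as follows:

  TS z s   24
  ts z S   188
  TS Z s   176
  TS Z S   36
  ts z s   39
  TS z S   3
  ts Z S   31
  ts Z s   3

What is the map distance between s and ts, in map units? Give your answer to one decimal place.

16.2 map units

The two rarest classes, ts Z s and TS z S, are the double crossovers. Comparing them with the parentals, only the ts allele has switched, so ts is the middle locus and the order is z – ts – s.
Crossovers in the ts–s interval produce the single-crossover classes TS Z S and ts z s (36 + 39 = 75) plus the double crossovers (6).
RF(ts–s) = (75 + 6) / 500 = 81/500 = 0.1620 → 16.2 map units.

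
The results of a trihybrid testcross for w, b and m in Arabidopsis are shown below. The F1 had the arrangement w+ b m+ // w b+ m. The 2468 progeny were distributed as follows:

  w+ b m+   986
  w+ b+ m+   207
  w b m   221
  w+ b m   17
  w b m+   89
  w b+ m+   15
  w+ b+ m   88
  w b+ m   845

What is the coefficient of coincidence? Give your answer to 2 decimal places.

0.82

The two rarest classes, w+ b m and w b+ m+, are the double crossovers. Comparing them with the parentals, only the m allele has switched, so m is the middle locus and the order is w – m – b.
w–m: (177 + 32)/2468 = 0.0847; m–b: (428 + 32)/2468 = 0.1864.
Expected DCO frequency = 0.0847 × 0.1864 ≈ 0.01579; observed = 32/2468 ≈ 0.01297.
Coefficient of coincidence = 0.01297/0.01579 ≈ 0.82.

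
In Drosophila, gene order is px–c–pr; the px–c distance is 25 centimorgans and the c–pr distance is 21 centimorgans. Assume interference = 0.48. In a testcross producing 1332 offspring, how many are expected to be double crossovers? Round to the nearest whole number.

Map distances give recombination frequencies of 0.250 and 0.210 for the two intervals.
With interference 0.48 (so coincidence = 0.52), expected double-crossover frequency = 0.250 × 0.210 × 0.52 = 0.02730.
Expected number = 0.02730 × 1332 = 36.36 ≈ 36.

36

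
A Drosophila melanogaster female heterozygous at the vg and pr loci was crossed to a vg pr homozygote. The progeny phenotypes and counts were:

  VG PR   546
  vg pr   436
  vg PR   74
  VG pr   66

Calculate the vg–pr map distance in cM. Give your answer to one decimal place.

The two most frequent classes, VG PR (546) and vg pr (436), are the parental types, so the F1 was VG PR / vg pr.
The recombinant classes are VG pr and vg PR: 66 + 74 = 140.
Recombination frequency = 140/1122 = 0.1248 ≈ 12.5%, i.e. 12.5 cM.

12.5 cM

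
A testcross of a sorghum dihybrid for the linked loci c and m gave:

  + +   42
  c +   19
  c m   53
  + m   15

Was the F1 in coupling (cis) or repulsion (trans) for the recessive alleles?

cis

The two most frequent classes are + + (42) and c m (53); these are the parental (non-recombinant) types.
So the F1 carried + + on one chromosome and c m on the other — the recessive alleles are on the same chromosome (cis / coupling).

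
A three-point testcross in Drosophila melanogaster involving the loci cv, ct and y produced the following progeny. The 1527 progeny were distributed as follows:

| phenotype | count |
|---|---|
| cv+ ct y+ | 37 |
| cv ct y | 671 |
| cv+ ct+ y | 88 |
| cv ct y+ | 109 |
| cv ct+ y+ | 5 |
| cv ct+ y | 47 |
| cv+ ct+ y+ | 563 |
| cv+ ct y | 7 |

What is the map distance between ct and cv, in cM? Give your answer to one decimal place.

The two most frequent reciprocal classes, cv ct y and cv+ ct+ y+, are the parental types, so the F1 was cv ct y / cv+ ct+ y+.
The two rarest classes, cv+ ct y and cv ct+ y+, are the double crossovers. Comparing them with the parentals, only the cv allele has switched, so cv is the middle locus and the order is ct – cv – y.
Crossovers in the ct–cv interval produce the single-crossover classes cv ct+ y and cv+ ct y+ (47 + 37 = 84) plus the double crossovers (12).
RF(ct–cv) = (84 + 12) / 1527 = 96/1527 = 0.0629 → 6.3 cM.

6.3 cM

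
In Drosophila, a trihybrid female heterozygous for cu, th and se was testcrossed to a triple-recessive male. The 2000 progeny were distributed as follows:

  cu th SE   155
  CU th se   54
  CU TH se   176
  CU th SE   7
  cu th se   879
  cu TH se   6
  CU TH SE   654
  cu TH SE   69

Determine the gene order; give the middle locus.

The two most frequent reciprocal classes, CU TH SE and cu th se, are the parental types, so the F1 was CU TH SE / cu th se.
The two rarest classes, CU th SE and cu TH se, are the double crossovers. Comparing them with the parentals, only the th allele has switched, so th is the middle locus and the order is se – th – cu.

th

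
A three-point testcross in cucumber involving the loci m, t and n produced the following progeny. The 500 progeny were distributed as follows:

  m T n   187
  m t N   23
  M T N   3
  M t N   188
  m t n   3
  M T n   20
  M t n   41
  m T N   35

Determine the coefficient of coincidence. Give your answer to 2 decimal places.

The two most frequent reciprocal classes, m T n and M t N, are the parental types, so the F1 was m T n / M t N.
The two rarest classes, m t n and M T N, are the double crossovers. Comparing them with the parentals, only the t allele has switched, so t is the middle locus and the order is m – t – n.
m–t: (43 + 6)/500 = 0.0980; t–n: (76 + 6)/500 = 0.1640.
Expected DCO frequency = 0.0980 × 0.1640 ≈ 0.01607; observed = 6/500 ≈ 0.01200.
Coefficient of coincidence = 0.01200/0.01607 ≈ 0.75.

0.75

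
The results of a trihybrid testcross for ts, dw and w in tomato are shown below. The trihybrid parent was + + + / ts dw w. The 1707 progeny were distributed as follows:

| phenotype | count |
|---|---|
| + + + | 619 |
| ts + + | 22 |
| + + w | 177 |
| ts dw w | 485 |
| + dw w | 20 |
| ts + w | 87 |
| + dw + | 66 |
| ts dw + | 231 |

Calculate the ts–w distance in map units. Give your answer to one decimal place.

26.4 map units

The two rarest classes, ts + + and + dw w, are the double crossovers. Comparing them with the parentals, only the ts allele has switched, so ts is the middle locus and the order is dw – ts – w.
Crossovers in the ts–w interval produce the single-crossover classes + + w and ts dw + (177 + 231 = 408) plus the double crossovers (42).
RF(ts–w) = (408 + 42) / 1707 = 450/1707 = 0.2636 → 26.4 map units.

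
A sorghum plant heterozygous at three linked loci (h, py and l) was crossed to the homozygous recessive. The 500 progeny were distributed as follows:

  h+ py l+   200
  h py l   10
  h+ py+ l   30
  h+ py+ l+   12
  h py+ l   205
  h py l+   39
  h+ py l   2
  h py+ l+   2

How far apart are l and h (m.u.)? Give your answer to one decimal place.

14.6 m.u.

The two most frequent reciprocal classes, h py+ l and h+ py l+, are the parental types, so the F1 was h py+ l / h+ py l+.
The two rarest classes, h py+ l+ and h+ py l, are the double crossovers. Comparing them with the parentals, only the l allele has switched, so l is the middle locus and the order is py – l – h.
Crossovers in the l–h interval produce the single-crossover classes h+ py+ l and h py l+ (30 + 39 = 69) plus the double crossovers (4).
RF(l–h) = (69 + 4) / 500 = 73/500 = 0.1460 → 14.6 m.u.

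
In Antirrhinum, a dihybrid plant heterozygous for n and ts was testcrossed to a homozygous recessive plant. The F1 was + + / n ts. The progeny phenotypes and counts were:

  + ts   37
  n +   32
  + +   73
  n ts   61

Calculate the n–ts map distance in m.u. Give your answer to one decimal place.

The recombinant classes are + ts and n +: 37 + 32 = 69.
Recombination frequency = 69/203 = 0.3399 ≈ 34.0%, i.e. 34.0 m.u.

34.0 m.u.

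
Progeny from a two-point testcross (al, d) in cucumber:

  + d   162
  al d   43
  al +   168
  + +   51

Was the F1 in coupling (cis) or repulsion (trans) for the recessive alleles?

trans

The two most frequent classes are + d (162) and al + (168); these are the parental (non-recombinant) types.
So the F1 carried + d on one chromosome and al + on the other — the recessive alleles are on opposite chromosomes (trans / repulsion).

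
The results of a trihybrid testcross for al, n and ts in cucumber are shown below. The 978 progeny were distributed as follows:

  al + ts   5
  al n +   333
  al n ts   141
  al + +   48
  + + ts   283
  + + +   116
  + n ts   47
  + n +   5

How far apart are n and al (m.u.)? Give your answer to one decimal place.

10.7 m.u.

The two most frequent reciprocal classes, + + ts and al n +, are the parental types, so the F1 was + + ts / al n +.
The two rarest classes, al + ts and + n +, are the double crossovers. Comparing them with the parentals, only the al allele has switched, so al is the middle locus and the order is n – al – ts.
Crossovers in the n–al interval produce the single-crossover classes + n ts and al + + (47 + 48 = 95) plus the double crossovers (10).
RF(n–al) = (95 + 10) / 978 = 105/978 = 0.1074 → 10.7 m.u.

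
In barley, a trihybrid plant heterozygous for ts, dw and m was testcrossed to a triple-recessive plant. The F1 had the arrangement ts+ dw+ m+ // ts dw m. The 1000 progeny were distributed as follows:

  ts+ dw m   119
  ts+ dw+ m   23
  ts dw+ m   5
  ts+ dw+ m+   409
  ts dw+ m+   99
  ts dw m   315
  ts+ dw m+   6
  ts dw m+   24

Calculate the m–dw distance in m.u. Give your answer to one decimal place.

5.8 m.u.

The two rarest classes, ts+ dw m+ and ts dw+ m, are the double crossovers. Comparing them with the parentals, only the dw allele has switched, so dw is the middle locus and the order is ts – dw – m.
Crossovers in the dw–m interval produce the single-crossover classes ts+ dw+ m and ts dw m+ (23 + 24 = 47) plus the double crossovers (11).
RF(dw–m) = (47 + 11) / 1000 = 58/1000 = 0.0580 → 5.8 m.u.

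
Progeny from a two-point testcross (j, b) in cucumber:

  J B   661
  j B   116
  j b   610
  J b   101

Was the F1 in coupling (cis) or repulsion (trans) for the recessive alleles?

The two most frequent classes are J B (661) and j b (610); these are the parental (non-recombinant) types.
So the F1 carried J B on one chromosome and j b on the other — the recessive alleles are on the same chromosome (cis / coupling).

cis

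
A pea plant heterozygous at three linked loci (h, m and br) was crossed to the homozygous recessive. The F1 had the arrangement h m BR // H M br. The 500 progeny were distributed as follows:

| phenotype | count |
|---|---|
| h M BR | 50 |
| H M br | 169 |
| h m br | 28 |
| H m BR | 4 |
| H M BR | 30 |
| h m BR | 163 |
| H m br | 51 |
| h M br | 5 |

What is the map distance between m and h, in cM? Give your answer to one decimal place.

22.0 cM

The two rarest classes, H m BR and h M br, are the double crossovers. Comparing them with the parentals, only the h allele has switched, so h is the middle locus and the order is m – h – br.
Crossovers in the m–h interval produce the single-crossover classes h M BR and H m br (50 + 51 = 101) plus the double crossovers (9).
RF(m–h) = (101 + 9) / 500 = 110/500 = 0.2200 → 22.0 cM.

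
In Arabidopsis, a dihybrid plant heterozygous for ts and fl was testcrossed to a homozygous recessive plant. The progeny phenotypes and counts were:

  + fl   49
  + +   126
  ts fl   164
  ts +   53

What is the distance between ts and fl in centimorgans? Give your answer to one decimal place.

26.0 centimorgans

The two most frequent classes, + + (126) and ts fl (164), are the parental types, so the F1 was + + / ts fl.
The recombinant classes are + fl and ts +: 49 + 53 = 102.
Recombination frequency = 102/392 = 0.2602 ≈ 26.0%, i.e. 26.0 centimorgans.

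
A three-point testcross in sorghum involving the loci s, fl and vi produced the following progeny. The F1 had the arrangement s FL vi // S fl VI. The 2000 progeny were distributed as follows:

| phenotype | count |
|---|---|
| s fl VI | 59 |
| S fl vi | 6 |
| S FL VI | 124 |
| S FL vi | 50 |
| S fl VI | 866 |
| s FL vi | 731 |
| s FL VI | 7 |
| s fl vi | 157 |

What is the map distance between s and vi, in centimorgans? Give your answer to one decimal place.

6.1 centimorgans

The two rarest classes, s FL VI and S fl vi, are the double crossovers. Comparing them with the parentals, only the vi allele has switched, so vi is the middle locus and the order is fl – vi – s.
Crossovers in the vi–s interval produce the single-crossover classes S FL vi and s fl VI (50 + 59 = 109) plus the double crossovers (13).
RF(vi–s) = (109 + 13) / 2000 = 122/2000 = 0.0610 → 6.1 centimorgans.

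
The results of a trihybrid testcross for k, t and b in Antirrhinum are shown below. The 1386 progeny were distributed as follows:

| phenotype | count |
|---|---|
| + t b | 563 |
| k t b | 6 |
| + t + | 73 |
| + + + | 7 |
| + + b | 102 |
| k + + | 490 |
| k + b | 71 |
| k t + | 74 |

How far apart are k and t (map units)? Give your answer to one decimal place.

13.6 map units

The two most frequent reciprocal classes, + t b and k + +, are the parental types, so the F1 was + t b / k + +.
The two rarest classes, k t b and + + +, are the double crossovers. Comparing them with the parentals, only the k allele has switched, so k is the middle locus and the order is b – k – t.
Crossovers in the k–t interval produce the single-crossover classes + + b and k t + (102 + 74 = 176) plus the double crossovers (13).
RF(k–t) = (176 + 13) / 1386 = 189/1386 = 0.1364 → 13.6 map units.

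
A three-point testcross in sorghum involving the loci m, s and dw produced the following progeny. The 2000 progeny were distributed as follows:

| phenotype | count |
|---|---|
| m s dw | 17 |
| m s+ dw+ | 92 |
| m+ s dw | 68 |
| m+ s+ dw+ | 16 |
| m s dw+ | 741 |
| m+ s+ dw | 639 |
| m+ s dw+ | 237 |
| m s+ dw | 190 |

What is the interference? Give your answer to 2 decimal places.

The two most frequent reciprocal classes, m+ s+ dw and m s dw+, are the parental types, so the F1 was m+ s+ dw / m s dw+.
The two rarest classes, m+ s+ dw+ and m s dw, are the double crossovers. Comparing them with the parentals, only the dw allele has switched, so dw is the middle locus and the order is m – dw – s.
m–dw: (427 + 33)/2000 = 0.2300; dw–s: (160 + 33)/2000 = 0.0965.
Expected DCO frequency = 0.2300 × 0.0965 ≈ 0.02220; observed = 33/2000 ≈ 0.01650.
Coefficient of coincidence = 0.01650/0.02220 ≈ 0.74; interference = 1 − 0.74 = 0.26.

0.26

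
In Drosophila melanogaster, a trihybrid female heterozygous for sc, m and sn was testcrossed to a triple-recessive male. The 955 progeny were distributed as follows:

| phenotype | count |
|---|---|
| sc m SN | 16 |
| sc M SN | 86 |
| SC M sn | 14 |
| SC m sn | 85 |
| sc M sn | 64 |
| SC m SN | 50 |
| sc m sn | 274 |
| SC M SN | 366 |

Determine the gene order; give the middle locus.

sn

The two most frequent reciprocal classes, sc m sn and SC M SN, are the parental types, so the F1 was sc m sn / SC M SN.
The two rarest classes, sc m SN and SC M sn, are the double crossovers. Comparing them with the parentals, only the sn allele has switched, so sn is the middle locus and the order is sc – sn – m.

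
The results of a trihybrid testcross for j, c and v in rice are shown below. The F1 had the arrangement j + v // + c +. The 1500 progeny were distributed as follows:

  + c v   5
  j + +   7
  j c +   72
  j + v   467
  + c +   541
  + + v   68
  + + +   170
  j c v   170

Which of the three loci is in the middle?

The two rarest classes, j + + and + c v, are the double crossovers. Comparing them with the parentals, only the v allele has switched, so v is the middle locus and the order is c – v – j.

v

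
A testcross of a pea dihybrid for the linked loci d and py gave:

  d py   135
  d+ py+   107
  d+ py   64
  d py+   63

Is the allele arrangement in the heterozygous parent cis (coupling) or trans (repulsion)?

cis

The two most frequent classes are d+ py+ (107) and d py (135); these are the parental (non-recombinant) types.
So the F1 carried d+ py+ on one chromosome and d py on the other — the recessive alleles are on the same chromosome (cis / coupling).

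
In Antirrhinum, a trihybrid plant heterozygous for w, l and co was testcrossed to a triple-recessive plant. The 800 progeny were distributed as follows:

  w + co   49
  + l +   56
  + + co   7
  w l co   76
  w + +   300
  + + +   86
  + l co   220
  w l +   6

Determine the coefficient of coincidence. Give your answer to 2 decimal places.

0.50

The two most frequent reciprocal classes, + l co and w + +, are the parental types, so the F1 was + l co / w + +.
The two rarest classes, + + co and w l +, are the double crossovers. Comparing them with the parentals, only the l allele has switched, so l is the middle locus and the order is co – l – w.
co–l: (105 + 13)/800 = 0.1475; l–w: (162 + 13)/800 = 0.2188.
Expected DCO frequency = 0.1475 × 0.2188 ≈ 0.03227; observed = 13/800 ≈ 0.01625.
Coefficient of coincidence = 0.01625/0.03227 ≈ 0.50.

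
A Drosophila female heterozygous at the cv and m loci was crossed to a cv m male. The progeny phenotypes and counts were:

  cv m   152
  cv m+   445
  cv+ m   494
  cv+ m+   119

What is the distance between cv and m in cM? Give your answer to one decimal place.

22.4 cM

The two most frequent classes, cv+ m (494) and cv m+ (445), are the parental types, so the F1 was cv+ m / cv m+.
The recombinant classes are cv+ m+ and cv m: 119 + 152 = 271.
Recombination frequency = 271/1210 = 0.2240 ≈ 22.4%, i.e. 22.4 cM.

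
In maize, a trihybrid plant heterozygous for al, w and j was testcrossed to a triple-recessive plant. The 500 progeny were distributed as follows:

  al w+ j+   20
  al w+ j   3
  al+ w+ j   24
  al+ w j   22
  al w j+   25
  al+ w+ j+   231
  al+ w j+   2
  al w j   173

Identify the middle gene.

w

The two most frequent reciprocal classes, al w j and al+ w+ j+, are the parental types, so the F1 was al w j / al+ w+ j+.
The two rarest classes, al w+ j and al+ w j+, are the double crossovers. Comparing them with the parentals, only the w allele has switched, so w is the middle locus and the order is j – w – al.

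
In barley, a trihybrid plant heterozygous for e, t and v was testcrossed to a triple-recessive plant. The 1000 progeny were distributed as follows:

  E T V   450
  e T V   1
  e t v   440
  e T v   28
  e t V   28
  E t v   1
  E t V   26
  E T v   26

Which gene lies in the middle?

e

The two most frequent reciprocal classes, e t v and E T V, are the parental types, so the F1 was e t v / E T V.
The two rarest classes, E t v and e T V, are the double crossovers. Comparing them with the parentals, only the e allele has switched, so e is the middle locus and the order is v – e – t.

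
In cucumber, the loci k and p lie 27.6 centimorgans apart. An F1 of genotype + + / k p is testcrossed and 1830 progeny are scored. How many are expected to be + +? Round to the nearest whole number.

662

A map distance of 27.6 centimorgans corresponds to a recombination frequency of 0.276.
The F1 is + + / k p, so + + is a parental gamete class with expected frequency (1 − r)/2 = 0.724/2 = 0.3620.
Expected number = 0.3620 × 1830 = 662.46 ≈ 662.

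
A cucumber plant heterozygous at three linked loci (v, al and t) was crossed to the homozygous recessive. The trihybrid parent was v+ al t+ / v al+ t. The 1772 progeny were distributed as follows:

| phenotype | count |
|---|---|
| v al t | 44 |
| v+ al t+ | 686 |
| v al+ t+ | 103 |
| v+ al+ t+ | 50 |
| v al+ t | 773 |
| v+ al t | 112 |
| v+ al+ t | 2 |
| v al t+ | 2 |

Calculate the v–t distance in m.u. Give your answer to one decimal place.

12.4 m.u.

The two rarest classes, v al t+ and v+ al+ t, are the double crossovers. Comparing them with the parentals, only the v allele has switched, so v is the middle locus and the order is t – v – al.
Crossovers in the t–v interval produce the single-crossover classes v+ al t and v al+ t+ (112 + 103 = 215) plus the double crossovers (4).
RF(t–v) = (215 + 4) / 1772 = 219/1772 = 0.1236 → 12.4 m.u.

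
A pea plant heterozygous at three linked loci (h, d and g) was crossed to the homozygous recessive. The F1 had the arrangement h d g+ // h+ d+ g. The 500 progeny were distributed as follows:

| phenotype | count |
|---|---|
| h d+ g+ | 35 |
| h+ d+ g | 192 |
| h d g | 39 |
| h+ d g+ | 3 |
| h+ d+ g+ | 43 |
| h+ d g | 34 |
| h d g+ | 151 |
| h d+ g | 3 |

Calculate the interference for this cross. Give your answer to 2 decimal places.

0.55

The two rarest classes, h+ d g+ and h d+ g, are the double crossovers. Comparing them with the parentals, only the h allele has switched, so h is the middle locus and the order is g – h – d.
g–h: (82 + 6)/500 = 0.1760; h–d: (69 + 6)/500 = 0.1500.
Expected DCO frequency = 0.1760 × 0.1500 ≈ 0.02640; observed = 6/500 ≈ 0.01200.
Coefficient of coincidence = 0.01200/0.02640 ≈ 0.45; interference = 1 − 0.45 = 0.55.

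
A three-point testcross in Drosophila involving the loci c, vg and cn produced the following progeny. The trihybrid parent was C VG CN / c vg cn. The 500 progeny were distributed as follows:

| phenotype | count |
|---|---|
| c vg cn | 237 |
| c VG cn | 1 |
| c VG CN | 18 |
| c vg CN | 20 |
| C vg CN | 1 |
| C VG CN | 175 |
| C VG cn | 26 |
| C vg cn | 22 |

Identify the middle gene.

The two rarest classes, C vg CN and c VG cn, are the double crossovers. Comparing them with the parentals, only the vg allele has switched, so vg is the middle locus and the order is c – vg – cn.

vg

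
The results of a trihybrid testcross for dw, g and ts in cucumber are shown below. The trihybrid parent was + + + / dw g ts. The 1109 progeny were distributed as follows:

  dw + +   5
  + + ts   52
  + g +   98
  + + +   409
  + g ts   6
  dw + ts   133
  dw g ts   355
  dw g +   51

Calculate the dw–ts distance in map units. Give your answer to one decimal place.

10.3 map units

The two rarest classes, dw + + and + g ts, are the double crossovers. Comparing them with the parentals, only the dw allele has switched, so dw is the middle locus and the order is ts – dw – g.
Crossovers in the ts–dw interval produce the single-crossover classes + + ts and dw g + (52 + 51 = 103) plus the double crossovers (11).
RF(ts–dw) = (103 + 11) / 1109 = 114/1109 = 0.1028 → 10.3 map units.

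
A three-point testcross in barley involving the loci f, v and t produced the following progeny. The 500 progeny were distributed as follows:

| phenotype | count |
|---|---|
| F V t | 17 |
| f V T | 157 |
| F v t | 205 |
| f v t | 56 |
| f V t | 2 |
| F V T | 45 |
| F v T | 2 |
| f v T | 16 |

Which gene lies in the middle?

The two most frequent reciprocal classes, f V T and F v t, are the parental types, so the F1 was f V T / F v t.
The two rarest classes, f V t and F v T, are the double crossovers. Comparing them with the parentals, only the t allele has switched, so t is the middle locus and the order is v – t – f.

t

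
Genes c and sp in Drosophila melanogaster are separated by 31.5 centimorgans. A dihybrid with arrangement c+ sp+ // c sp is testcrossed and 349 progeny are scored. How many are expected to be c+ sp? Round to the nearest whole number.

55

A map distance of 31.5 centimorgans corresponds to a recombination frequency of 0.315.
The F1 is c+ sp+ / c sp, so c+ sp is a recombinant gamete class with expected frequency r/2 = 0.315/2 = 0.1575.
Expected number = 0.1575 × 349 = 54.97 ≈ 55.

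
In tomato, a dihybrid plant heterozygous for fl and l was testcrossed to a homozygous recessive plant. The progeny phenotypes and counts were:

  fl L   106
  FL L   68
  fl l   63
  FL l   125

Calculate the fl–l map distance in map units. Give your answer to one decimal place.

The two most frequent classes, FL l (125) and fl L (106), are the parental types, so the F1 was FL l / fl L.
The recombinant classes are FL L and fl l: 68 + 63 = 131.
Recombination frequency = 131/362 = 0.3619 ≈ 36.2%, i.e. 36.2 map units.

36.2 map units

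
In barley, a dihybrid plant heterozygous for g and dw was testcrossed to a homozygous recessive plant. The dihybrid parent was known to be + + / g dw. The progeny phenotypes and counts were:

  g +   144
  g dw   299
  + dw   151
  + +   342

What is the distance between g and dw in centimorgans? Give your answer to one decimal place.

31.5 centimorgans

The recombinant classes are + dw and g +: 151 + 144 = 295.
Recombination frequency = 295/936 = 0.3152 ≈ 31.5%, i.e. 31.5 centimorgans.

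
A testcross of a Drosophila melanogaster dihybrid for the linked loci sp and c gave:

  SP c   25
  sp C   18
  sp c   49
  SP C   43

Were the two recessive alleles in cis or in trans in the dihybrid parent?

cis

The two most frequent classes are SP C (43) and sp c (49); these are the parental (non-recombinant) types.
So the F1 carried SP C on one chromosome and sp c on the other — the recessive alleles are on the same chromosome (cis / coupling).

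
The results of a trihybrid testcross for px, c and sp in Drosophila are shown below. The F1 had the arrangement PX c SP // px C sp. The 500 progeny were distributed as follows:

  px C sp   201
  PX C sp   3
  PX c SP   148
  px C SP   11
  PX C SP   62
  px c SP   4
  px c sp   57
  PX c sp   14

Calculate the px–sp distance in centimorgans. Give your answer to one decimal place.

The two rarest classes, px c SP and PX C sp, are the double crossovers. Comparing them with the parentals, only the px allele has switched, so px is the middle locus and the order is sp – px – c.
Crossovers in the sp–px interval produce the single-crossover classes PX c sp and px C SP (14 + 11 = 25) plus the double crossovers (7).
RF(sp–px) = (25 + 7) / 500 = 32/500 = 0.0640 → 6.4 centimorgans.

6.4 centimorgans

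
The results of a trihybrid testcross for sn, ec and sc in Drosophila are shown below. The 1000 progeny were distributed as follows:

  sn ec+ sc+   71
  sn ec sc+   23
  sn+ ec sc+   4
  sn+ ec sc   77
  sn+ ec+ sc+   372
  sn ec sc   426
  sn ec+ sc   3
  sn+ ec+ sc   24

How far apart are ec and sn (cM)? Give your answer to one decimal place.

The two most frequent reciprocal classes, sn+ ec+ sc+ and sn ec sc, are the parental types, so the F1 was sn+ ec+ sc+ / sn ec sc.
The two rarest classes, sn+ ec sc+ and sn ec+ sc, are the double crossovers. Comparing them with the parentals, only the ec allele has switched, so ec is the middle locus and the order is sn – ec – sc.
Crossovers in the sn–ec interval produce the single-crossover classes sn ec+ sc+ and sn+ ec sc (71 + 77 = 148) plus the double crossovers (7).
RF(sn–ec) = (148 + 7) / 1000 = 155/1000 = 0.1550 → 15.5 cM.

15.5 cM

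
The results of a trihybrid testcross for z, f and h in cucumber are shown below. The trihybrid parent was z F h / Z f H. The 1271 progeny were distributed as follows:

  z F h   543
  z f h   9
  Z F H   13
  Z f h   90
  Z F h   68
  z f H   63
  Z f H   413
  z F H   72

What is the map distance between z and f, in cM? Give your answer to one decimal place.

12.0 cM

The two rarest classes, z f h and Z F H, are the double crossovers. Comparing them with the parentals, only the f allele has switched, so f is the middle locus and the order is z – f – h.
Crossovers in the z–f interval produce the single-crossover classes Z F h and z f H (68 + 63 = 131) plus the double crossovers (22).
RF(z–f) = (131 + 22) / 1271 = 153/1271 = 0.1204 → 12.0 cM.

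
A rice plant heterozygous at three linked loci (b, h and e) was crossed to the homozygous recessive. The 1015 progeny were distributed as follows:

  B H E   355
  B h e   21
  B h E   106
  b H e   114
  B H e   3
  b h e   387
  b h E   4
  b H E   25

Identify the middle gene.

e

The two most frequent reciprocal classes, B H E and b h e, are the parental types, so the F1 was B H E / b h e.
The two rarest classes, B H e and b h E, are the double crossovers. Comparing them with the parentals, only the e allele has switched, so e is the middle locus and the order is b – e – h.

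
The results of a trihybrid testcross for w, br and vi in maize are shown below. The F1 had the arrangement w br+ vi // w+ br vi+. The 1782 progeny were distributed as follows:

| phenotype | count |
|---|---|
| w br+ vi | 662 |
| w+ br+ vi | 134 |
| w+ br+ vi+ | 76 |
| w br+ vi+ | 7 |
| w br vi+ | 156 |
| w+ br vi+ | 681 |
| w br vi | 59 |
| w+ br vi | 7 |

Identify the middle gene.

vi

The two rarest classes, w br+ vi+ and w+ br vi, are the double crossovers. Comparing them with the parentals, only the vi allele has switched, so vi is the middle locus and the order is br – vi – w.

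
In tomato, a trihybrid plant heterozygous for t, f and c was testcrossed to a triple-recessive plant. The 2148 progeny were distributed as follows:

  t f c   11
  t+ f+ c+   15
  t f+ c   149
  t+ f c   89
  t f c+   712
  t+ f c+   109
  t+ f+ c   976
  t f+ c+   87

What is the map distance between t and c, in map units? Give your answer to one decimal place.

13.2 map units

The two most frequent reciprocal classes, t+ f+ c and t f c+, are the parental types, so the F1 was t+ f+ c / t f c+.
The two rarest classes, t+ f+ c+ and t f c, are the double crossovers. Comparing them with the parentals, only the c allele has switched, so c is the middle locus and the order is t – c – f.
Crossovers in the t–c interval produce the single-crossover classes t f+ c and t+ f c+ (149 + 109 = 258) plus the double crossovers (26).
RF(t–c) = (258 + 26) / 2148 = 284/2148 = 0.1322 → 13.2 map units.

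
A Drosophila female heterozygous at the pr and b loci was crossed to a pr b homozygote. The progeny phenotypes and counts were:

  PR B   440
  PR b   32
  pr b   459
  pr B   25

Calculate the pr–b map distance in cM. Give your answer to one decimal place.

The two most frequent classes, PR B (440) and pr b (459), are the parental types, so the F1 was PR B / pr b.
The recombinant classes are PR b and pr B: 32 + 25 = 57.
Recombination frequency = 57/956 = 0.0596 ≈ 6.0%, i.e. 6.0 cM.

6.0 cM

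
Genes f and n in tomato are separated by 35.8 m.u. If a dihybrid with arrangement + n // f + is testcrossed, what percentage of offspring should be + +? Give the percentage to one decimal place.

17.9%

A map distance of 35.8 m.u. corresponds to a recombination frequency of 0.358.
The F1 is + n / f +, so + + is a recombinant gamete class with expected frequency r/2 = 0.358/2 = 0.1790.
That is 0.1790 = 17.9% of the progeny.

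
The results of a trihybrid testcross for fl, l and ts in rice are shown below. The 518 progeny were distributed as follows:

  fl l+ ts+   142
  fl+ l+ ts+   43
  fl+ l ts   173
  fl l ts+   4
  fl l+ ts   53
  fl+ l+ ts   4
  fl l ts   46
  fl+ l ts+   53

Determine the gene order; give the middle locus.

l

The two most frequent reciprocal classes, fl l+ ts+ and fl+ l ts, are the parental types, so the F1 was fl l+ ts+ / fl+ l ts.
The two rarest classes, fl l ts+ and fl+ l+ ts, are the double crossovers. Comparing them with the parentals, only the l allele has switched, so l is the middle locus and the order is ts – l – fl.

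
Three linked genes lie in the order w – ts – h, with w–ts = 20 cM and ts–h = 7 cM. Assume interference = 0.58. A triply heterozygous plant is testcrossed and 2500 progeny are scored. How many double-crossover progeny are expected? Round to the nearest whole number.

Map distances give recombination frequencies of 0.200 and 0.070 for the two intervals.
With interference 0.58 (so coincidence = 0.42), expected double-crossover frequency = 0.200 × 0.070 × 0.42 = 0.00588.
Expected number = 0.00588 × 2500 = 14.70 ≈ 15.

15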